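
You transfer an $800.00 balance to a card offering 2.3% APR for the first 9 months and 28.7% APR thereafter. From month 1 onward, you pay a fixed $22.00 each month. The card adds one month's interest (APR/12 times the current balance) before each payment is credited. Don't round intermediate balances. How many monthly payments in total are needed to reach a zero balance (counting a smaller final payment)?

56 payments

Promo months 1–9 at r₀ = 2.3%/12 = 0.00191667; months 10+ at r₁ = 28.7%/12 = 0.0239167.
After month 9: iterate B ← B·(1+r₀) − $22.00 for 9 months → $614.38.
Then at r₁ with $22.00/mo: n₂ = −ln(1 − r₁·B/P)/ln(1+r₁) ≈ 46.64 → 47 more payments.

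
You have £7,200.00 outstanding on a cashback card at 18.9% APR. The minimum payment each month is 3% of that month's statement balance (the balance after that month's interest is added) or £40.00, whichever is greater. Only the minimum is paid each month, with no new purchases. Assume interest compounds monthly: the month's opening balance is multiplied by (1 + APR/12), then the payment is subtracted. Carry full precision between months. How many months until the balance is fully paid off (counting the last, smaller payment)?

Monthly rate r = 18.9%/12 = 1.575% = 0.01575.
While 3% of the post-interest balance exceeds £40.00, each month B ← (B·(1+r))·(1 − 0.03), i.e. B shrinks by the factor (1+r)·0.97 = 0.98528.
This holds for months 1–115. Entering month 116 the balance is £1,307.88; 3% of the post-interest balance is now below £40.00, so the flat £40.00 minimum applies from here.
From month 116 a fixed £40.00 at rate r clears £1,307.88 in 47 more payments. Total: 115 + 47 = 162 months.

162 months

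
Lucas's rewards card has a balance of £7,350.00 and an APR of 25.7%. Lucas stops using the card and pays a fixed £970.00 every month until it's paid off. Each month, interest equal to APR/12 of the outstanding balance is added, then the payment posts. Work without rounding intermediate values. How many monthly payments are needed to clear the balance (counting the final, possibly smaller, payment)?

9 payments

Monthly rate r = 25.7%/12 = 2.14167% = 0.0214167.
Recurrence: B ← B·(1+r) − £970.00.
Month 1: interest £157.41; balance after payment £6,537.41.
Month 2: interest £140.01; balance after payment £5,707.42.
Closed form: n = −ln(1 − rB₀/P)/ln(1+r) = −ln(0.83772)/ln(1.02142) ≈ 8.356, so the balance reaches zero during payment 9.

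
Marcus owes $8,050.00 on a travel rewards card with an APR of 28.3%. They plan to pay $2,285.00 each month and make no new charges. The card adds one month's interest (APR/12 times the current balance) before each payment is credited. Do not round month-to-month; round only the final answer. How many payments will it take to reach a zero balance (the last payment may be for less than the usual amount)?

Monthly rate r = 28.3%/12 = 2.35833% = 0.0235833.
Recurrence: B ← B·(1+r) − $2,285.00.
Month 1: interest $189.85; balance after payment $5,954.85.
Month 2: interest $140.44; balance after payment $3,810.28.
Month 3: interest $89.86; balance after payment $1,615.14.
Month 4: interest $38.09; balance after payment $0.00.

4 months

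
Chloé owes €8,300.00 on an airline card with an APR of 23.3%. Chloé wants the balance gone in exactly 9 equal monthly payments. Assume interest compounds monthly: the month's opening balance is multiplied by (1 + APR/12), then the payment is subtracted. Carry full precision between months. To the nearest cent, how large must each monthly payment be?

€1,014.05

Monthly rate r = 23.3%/12 = 1.94167% = 0.0194167.
Level-payment amortization: P = B₀·r / (1 − (1+r)^(−n)) = 8300.00·0.0194167 / (1 − 1.01942^(−9)).
Denominator 1 − (1+r)^(−9) = 0.158925564.
P = 161.158 / 0.158925564 ≈ 1014.05.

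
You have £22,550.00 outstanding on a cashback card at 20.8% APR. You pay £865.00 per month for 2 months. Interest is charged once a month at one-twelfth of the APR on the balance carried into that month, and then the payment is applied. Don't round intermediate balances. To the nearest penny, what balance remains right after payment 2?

£21,593.52

Monthly rate r = 20.8%/12 = 1.73333% = 0.0173333.
Each month: B ← B·(1+r) − £865.00.
Month 1: interest £390.87; balance after payment £22,075.87.
Month 2: interest £382.65; balance after payment £21,593.52.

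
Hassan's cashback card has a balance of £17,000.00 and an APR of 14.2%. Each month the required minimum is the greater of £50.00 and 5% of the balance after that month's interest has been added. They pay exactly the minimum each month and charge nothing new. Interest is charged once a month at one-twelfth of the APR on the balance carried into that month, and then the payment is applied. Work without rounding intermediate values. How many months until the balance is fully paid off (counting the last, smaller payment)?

95 months

Monthly rate r = 14.2%/12 = 1.18333% = 0.0118333.
While 5% of the post-interest balance exceeds £50.00, each month B ← (B·(1+r))·(1 − 0.05), i.e. B shrinks by the factor (1+r)·0.95 = 0.96124.
This holds for months 1–72. Entering month 73 the balance is £987.18; 5% of the post-interest balance is now below £50.00, so the flat £50.00 minimum applies from here.
From month 73 a fixed £50.00 at rate r clears £987.18 in 23 more payments. Total: 72 + 23 = 95 months.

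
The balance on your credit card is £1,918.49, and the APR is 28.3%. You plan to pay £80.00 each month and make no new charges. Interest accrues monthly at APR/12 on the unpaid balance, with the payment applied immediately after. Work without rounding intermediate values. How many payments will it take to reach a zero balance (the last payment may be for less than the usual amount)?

Monthly rate r = 28.3%/12 = 2.35833% = 0.0235833.
Recurrence: B ← B·(1+r) − £80.00.
Month 1: interest £45.24; balance after payment £1,883.73.
Month 2: interest £44.42; balance after payment £1,848.16.
Closed form: n = −ln(1 − rB₀/P)/ln(1+r) = −ln(0.43445)/ln(1.02358) ≈ 35.766, so the balance reaches zero during payment 36.

36 months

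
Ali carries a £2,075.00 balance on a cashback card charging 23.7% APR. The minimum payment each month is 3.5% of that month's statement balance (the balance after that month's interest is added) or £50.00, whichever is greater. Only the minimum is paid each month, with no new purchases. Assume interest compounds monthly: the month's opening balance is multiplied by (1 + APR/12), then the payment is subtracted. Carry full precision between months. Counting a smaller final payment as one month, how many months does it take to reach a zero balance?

66 months

Monthly rate r = 23.7%/12 = 1.975% = 0.01975.
While 3.5% of the post-interest balance exceeds £50.00, each month B ← (B·(1+r))·(1 − 0.035), i.e. B shrinks by the factor (1+r)·0.965 = 0.98406.
This holds for months 1–25. Entering month 26 the balance is £1,388.49; 3.5% of the post-interest balance is now below £50.00, so the flat £50.00 minimum applies from here.
From month 26 a fixed £50.00 at rate r clears £1,388.49 in 41 more payments. Total: 25 + 41 = 66 months.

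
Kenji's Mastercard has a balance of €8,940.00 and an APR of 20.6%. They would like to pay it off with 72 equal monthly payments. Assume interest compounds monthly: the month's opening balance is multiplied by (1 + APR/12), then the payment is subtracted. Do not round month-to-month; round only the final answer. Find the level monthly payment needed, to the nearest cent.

€217.26

Monthly rate r = 20.6%/12 = 1.71667% = 0.0171667.
Level-payment amortization: P = B₀·r / (1 − (1+r)^(−n)) = 8940.00·0.0171667 / (1 − 1.01717^(−72)).
Denominator 1 − (1+r)^(−72) = 0.706392334.
P = 153.47 / 0.706392334 ≈ 217.26.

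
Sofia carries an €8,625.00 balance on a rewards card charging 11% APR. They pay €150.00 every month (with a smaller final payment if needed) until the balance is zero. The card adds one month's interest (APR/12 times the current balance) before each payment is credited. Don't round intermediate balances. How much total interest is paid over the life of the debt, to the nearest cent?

Monthly rate r = 11%/12 = 0.916667% = 0.00916667.
Payoff takes n = ⌈−ln(1 − rB₀/P)/ln(1+r)⌉ = ⌈82.065⌉ = 83 payments; the last is €9.80.
Total paid = 82·€150.00 + €9.80 = €12,309.80.
Total interest = total paid − principal = €12,309.80 − €8,625.00 = €3,684.80.

€3,684.80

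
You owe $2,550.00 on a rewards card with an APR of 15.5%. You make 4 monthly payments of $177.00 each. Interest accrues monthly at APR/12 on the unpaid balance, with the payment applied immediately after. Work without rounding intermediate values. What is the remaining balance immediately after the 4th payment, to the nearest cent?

Monthly rate r = 15.5%/12 = 1.29167% = 0.0129167.
Each month: B ← B·(1+r) − $177.00.
Month 1: interest $32.94; balance after payment $2,405.94.
Month 2: interest $31.08; balance after payment $2,260.01.
Month 3: interest $29.19; balance after payment $2,112.21.
Month 4: interest $27.28; balance after payment $1,962.49.

$1,962.49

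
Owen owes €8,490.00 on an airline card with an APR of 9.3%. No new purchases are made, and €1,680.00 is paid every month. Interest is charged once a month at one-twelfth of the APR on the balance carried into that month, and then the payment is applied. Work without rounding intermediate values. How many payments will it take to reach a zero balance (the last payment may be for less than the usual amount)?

6 months

Monthly rate r = 9.3%/12 = 0.775% = 0.00775.
Recurrence: B ← B·(1+r) − €1,680.00.
Month 1: interest €65.80; balance after payment €6,875.80.
Month 2: interest €53.29; balance after payment €5,249.08.
Month 3: interest €40.68; balance after payment €3,609.77.
Month 4: interest €27.98; balance after payment €1,957.74.
Month 5: interest €15.17; balance after payment €292.91.
Month 6: interest €2.27; balance after payment €0.00.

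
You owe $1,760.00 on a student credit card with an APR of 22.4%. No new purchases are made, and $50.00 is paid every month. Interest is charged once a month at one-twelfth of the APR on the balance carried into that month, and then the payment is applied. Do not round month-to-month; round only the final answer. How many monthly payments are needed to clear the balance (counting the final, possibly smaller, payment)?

Monthly rate r = 22.4%/12 = 1.86667% = 0.0186667.
Recurrence: B ← B·(1+r) − $50.00.
Month 1: interest $32.85; balance after payment $1,742.85.
Month 2: interest $32.53; balance after payment $1,725.39.
Closed form: n = −ln(1 − rB₀/P)/ln(1+r) = −ln(0.34293)/ln(1.01867) ≈ 57.867, so the balance reaches zero during payment 58.

58 payments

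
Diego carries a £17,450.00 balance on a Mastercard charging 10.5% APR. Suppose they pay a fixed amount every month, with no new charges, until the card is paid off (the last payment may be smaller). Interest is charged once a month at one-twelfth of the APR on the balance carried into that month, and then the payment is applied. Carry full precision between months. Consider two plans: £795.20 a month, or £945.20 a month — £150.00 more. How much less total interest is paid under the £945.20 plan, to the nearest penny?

£345.58

Monthly rate r = 10.5%/12 = 0.875% = 0.00875.
At £795.20/mo: n = ⌈−ln(1 − rB₀/P)/ln(1+r)⌉ = 25 payments (last £377.00); total interest = total paid − £17,450.00 = £2,011.80.
At £945.20/mo: 21 payments (last £212.22); total interest £1,666.22.
Interest saved = £2,011.80 − £1,666.22 = £345.58.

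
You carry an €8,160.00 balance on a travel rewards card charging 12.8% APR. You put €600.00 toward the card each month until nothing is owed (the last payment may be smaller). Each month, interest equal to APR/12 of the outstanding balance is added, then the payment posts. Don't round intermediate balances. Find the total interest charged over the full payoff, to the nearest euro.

Monthly rate r = 12.8%/12 = 1.06667% = 0.0106667.
Payoff takes n = ⌈−ln(1 − rB₀/P)/ln(1+r)⌉ = ⌈14.772⌉ = 15 payments; the last is €463.66.
Total paid = 14·€600.00 + €463.66 = €8,863.66.
Total interest = total paid − principal = €8,863.66 − €8,160.00 = €703.66.

€704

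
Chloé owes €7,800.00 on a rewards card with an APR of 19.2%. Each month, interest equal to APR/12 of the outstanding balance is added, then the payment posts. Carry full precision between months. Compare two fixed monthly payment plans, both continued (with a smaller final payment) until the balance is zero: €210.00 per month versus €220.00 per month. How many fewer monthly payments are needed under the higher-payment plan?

Monthly rate r = 19.2%/12 = 1.6% = 0.016.
At €210.00/mo: n = ⌈−ln(1 − rB₀/P)/ln(1+r)⌉ = 57 payments (last €174.85); total interest = total paid − €7,800.00 = €4,134.85.
At €220.00/mo: 53 payments (last €169.86); total interest €3,809.86.
Payments saved = 57 − 53 = 4.

4 fewer payments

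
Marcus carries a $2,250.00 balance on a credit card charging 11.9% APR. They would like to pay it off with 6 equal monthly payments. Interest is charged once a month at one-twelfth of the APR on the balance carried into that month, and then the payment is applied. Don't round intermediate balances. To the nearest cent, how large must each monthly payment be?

$388.12

Monthly rate r = 11.9%/12 = 0.991667% = 0.00991667.
Level-payment amortization: P = B₀·r / (1 − (1+r)^(−n)) = 2250.00·0.00991667 / (1 − 1.00992^(−6)).
Denominator 1 − (1+r)^(−6) = 0.057488271.
P = 22.3125 / 0.057488271 ≈ 388.12.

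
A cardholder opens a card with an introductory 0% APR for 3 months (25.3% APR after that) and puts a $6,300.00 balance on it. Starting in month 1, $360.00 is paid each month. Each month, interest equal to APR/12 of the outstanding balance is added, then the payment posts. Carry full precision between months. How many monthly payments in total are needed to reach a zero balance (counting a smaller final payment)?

Promo months 1–3 at r₀ = 0%/12 = 0; months 4+ at r₁ = 25.3%/12 = 0.0210833.
After month 3 (no interest yet): B = $6,300.00 − 3·$360.00 = $5,220.00.
Then at r₁ with $360.00/mo: n₂ = −ln(1 − r₁·B/P)/ln(1+r₁) ≈ 17.49 → 18 more payments.

21 months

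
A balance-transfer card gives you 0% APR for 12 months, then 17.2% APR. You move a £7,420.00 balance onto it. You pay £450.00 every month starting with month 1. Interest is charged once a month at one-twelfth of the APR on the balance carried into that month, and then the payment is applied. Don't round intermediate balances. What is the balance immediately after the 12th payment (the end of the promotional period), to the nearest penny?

£2,020.00

Promo months 1–12 at r₀ = 0%/12 = 0; months 13+ at r₁ = 17.2%/12 = 0.0143333.
After month 12 (no interest yet): B = £7,420.00 − 12·£450.00 = £2,020.00.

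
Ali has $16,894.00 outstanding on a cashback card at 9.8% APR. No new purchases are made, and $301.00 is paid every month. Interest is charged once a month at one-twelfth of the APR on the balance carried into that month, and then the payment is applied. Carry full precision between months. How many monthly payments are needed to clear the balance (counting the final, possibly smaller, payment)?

76 months

Monthly rate r = 9.8%/12 = 0.816667% = 0.00816667.
Recurrence: B ← B·(1+r) − $301.00.
Month 1: interest $137.97; balance after payment $16,730.97.
Month 2: interest $136.64; balance after payment $16,566.60.
Closed form: n = −ln(1 − rB₀/P)/ln(1+r) = −ln(0.54164)/ln(1.00817) ≈ 75.387, so the balance reaches zero during payment 76.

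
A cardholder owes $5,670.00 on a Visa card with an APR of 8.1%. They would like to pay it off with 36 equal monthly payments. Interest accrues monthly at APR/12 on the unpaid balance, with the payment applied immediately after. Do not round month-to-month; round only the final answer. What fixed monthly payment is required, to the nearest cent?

$177.94

Monthly rate r = 8.1%/12 = 0.675% = 0.00675.
Level-payment amortization: P = B₀·r / (1 − (1+r)^(−n)) = 5670.00·0.00675 / (1 − 1.00675^(−36)).
Denominator 1 − (1+r)^(−36) = 0.215087904.
P = 38.2725 / 0.215087904 ≈ 177.94.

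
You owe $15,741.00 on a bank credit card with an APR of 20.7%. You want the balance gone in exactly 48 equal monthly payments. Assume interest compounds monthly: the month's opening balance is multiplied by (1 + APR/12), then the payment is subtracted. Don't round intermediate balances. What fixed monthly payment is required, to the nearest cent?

Monthly rate r = 20.7%/12 = 1.725% = 0.01725.
Level-payment amortization: P = B₀·r / (1 − (1+r)^(−n)) = 15741.00·0.01725 / (1 − 1.01725^(−48)).
Denominator 1 − (1+r)^(−48) = 0.559981972.
P = 271.532 / 0.559981972 ≈ 484.89.

$484.89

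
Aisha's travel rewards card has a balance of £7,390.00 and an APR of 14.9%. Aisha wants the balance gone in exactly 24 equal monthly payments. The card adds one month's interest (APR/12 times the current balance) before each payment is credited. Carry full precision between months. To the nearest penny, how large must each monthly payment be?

Monthly rate r = 14.9%/12 = 1.24167% = 0.0124167.
Level-payment amortization: P = B₀·r / (1 − (1+r)^(−n)) = 7390.00·0.0124167 / (1 − 1.01242^(−24)).
Denominator 1 − (1+r)^(−24) = 0.256335354.
P = 91.7592 / 0.256335354 ≈ 357.97.

£357.97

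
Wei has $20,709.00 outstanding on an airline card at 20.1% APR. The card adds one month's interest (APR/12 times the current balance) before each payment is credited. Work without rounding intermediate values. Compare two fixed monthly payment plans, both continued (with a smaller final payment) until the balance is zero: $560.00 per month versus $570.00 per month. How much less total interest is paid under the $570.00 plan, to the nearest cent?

Monthly rate r = 20.1%/12 = 1.675% = 0.01675.
At $560.00/mo: n = ⌈−ln(1 − rB₀/P)/ln(1+r)⌉ = 59 payments (last $88.54); total interest = total paid − $20,709.00 = $11,859.54.
At $570.00/mo: 57 payments (last $264.60); total interest $11,475.60.
Interest saved = $11,859.54 − $11,475.60 = $383.94.

$383.94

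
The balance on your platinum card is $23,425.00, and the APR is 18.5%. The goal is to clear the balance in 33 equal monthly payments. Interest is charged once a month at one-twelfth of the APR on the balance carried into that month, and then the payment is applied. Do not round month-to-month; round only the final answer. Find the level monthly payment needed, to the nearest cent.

$911.00

Monthly rate r = 18.5%/12 = 1.54167% = 0.0154167.
Level-payment amortization: P = B₀·r / (1 − (1+r)^(−n)) = 23425.00·0.0154167 / (1 − 1.01542^(−33)).
Denominator 1 − (1+r)^(−33) = 0.396414896.
P = 361.135 / 0.396414896 ≈ 911.00.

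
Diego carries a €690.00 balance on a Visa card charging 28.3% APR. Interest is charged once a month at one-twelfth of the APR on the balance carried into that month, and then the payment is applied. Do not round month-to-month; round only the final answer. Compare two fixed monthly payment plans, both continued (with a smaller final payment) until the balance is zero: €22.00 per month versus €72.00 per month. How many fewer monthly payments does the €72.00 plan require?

47 fewer payments

Monthly rate r = 28.3%/12 = 2.35833% = 0.0235833.
At €22.00/mo: n = ⌈−ln(1 − rB₀/P)/ln(1+r)⌉ = 58 payments (last €16.21); total interest = total paid − €690.00 = €580.21.
At €72.00/mo: 11 payments (last €71.35); total interest €101.35.
Payments saved = 58 − 11 = 47.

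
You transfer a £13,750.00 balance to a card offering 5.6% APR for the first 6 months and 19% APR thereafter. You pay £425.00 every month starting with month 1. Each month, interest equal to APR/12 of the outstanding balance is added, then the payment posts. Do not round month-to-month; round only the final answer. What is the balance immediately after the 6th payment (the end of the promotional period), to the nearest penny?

£11,559.58

Promo months 1–6 at r₀ = 5.6%/12 = 0.00466667; months 7+ at r₁ = 19%/12 = 0.0158333.
After month 6: iterate B ← B·(1+r₀) − £425.00 for 6 months → £11,559.58.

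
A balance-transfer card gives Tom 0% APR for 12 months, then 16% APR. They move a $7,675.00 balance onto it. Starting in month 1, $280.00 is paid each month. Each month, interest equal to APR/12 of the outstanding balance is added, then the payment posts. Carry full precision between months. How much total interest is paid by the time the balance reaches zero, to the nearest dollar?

$548

Promo months 1–12 at r₀ = 0%/12 = 0; months 13+ at r₁ = 16%/12 = 0.0133333.
After month 12 (no interest yet): B = $7,675.00 − 12·$280.00 = $4,315.00.
Then at r₁ with $280.00/mo: n₂ = −ln(1 − r₁·B/P)/ln(1+r₁) ≈ 17.37 → 18 more payments.
Total paid = 29·$280.00 + $102.82 = $8,222.82; interest = $8,222.82 − $7,675.00 = $547.82.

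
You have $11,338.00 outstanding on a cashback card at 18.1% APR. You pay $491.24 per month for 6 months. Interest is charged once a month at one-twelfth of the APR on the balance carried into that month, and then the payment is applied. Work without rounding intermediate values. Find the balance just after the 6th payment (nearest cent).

Monthly rate r = 18.1%/12 = 1.50833% = 0.0150833.
Each month: B ← B·(1+r) − $491.24.
Month 1: interest $171.01; balance after payment $11,017.77.
Month 2: interest $166.18; balance after payment $10,692.72.
Month 3: interest $161.28; balance after payment $10,362.76.
Month 4: interest $156.30; balance after payment $10,027.83.
Month 5: interest $151.25; balance after payment $9,687.84.
Month 6: interest $146.12; balance after payment $9,342.72.

$9,342.72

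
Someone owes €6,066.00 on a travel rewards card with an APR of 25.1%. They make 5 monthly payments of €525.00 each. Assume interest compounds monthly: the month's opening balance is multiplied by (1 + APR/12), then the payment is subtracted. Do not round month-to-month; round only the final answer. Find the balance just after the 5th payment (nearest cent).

€3,990.37

Monthly rate r = 25.1%/12 = 2.09167% = 0.0209167.
Each month: B ← B·(1+r) − €525.00.
Month 1: interest €126.88; balance after payment €5,667.88.
Month 2: interest €118.55; balance after payment €5,261.43.
Month 3: interest €110.05; balance after payment €4,846.49.
Month 4: interest €101.37; balance after payment €4,422.86.
Month 5: interest €92.51; balance after payment €3,990.37.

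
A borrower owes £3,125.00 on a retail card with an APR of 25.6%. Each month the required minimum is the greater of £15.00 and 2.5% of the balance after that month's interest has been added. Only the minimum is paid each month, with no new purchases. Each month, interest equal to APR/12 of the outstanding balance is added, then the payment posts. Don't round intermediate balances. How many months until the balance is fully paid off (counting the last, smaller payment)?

Monthly rate r = 25.6%/12 = 2.13333% = 0.0213333.
While 2.5% of the post-interest balance exceeds £15.00, each month B ← (B·(1+r))·(1 − 0.025), i.e. B shrinks by the factor (1+r)·0.975 = 0.9958.
This holds for months 1–398. Entering month 399 the balance is £585.27; 2.5% of the post-interest balance is now below £15.00, so the flat £15.00 minimum applies from here.
From month 399 a fixed £15.00 at rate r clears £585.27 in 85 more payments. Total: 398 + 85 = 483 months.

483 months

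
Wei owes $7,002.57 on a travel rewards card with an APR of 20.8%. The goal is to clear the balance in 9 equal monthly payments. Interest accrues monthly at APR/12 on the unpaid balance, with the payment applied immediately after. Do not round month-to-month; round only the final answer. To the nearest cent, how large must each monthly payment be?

Monthly rate r = 20.8%/12 = 1.73333% = 0.0173333.
Level-payment amortization: P = B₀·r / (1 − (1+r)^(−n)) = 7002.57·0.0173333 / (1 − 1.01733^(−9)).
Denominator 1 − (1+r)^(−9) = 0.143296524.
P = 121.378 / 0.143296524 ≈ 847.04.

$847.04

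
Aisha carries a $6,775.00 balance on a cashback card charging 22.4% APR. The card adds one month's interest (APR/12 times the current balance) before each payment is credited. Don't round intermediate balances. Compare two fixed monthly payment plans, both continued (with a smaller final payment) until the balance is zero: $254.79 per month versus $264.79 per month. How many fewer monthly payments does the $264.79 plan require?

Monthly rate r = 22.4%/12 = 1.86667% = 0.0186667.
At $254.79/mo: n = ⌈−ln(1 − rB₀/P)/ln(1+r)⌉ = 38 payments (last $22.05); total interest = total paid − $6,775.00 = $2,674.28.
At $264.79/mo: 36 payments (last $29.34); total interest $2,521.99.
Payments saved = 38 − 36 = 2.

2 fewer payments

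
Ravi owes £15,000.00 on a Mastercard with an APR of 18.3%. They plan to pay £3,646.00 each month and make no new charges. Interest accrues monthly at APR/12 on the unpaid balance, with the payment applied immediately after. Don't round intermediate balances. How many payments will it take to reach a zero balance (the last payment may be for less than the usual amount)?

5 months

Monthly rate r = 18.3%/12 = 1.525% = 0.01525.
Recurrence: B ← B·(1+r) − £3,646.00.
Month 1: interest £228.75; balance after payment £11,582.75.
Month 2: interest £176.64; balance after payment £8,113.39.
Month 3: interest £123.73; balance after payment £4,591.12.
Month 4: interest £70.01; balance after payment £1,015.13.
Month 5: interest £15.48; balance after payment £0.00.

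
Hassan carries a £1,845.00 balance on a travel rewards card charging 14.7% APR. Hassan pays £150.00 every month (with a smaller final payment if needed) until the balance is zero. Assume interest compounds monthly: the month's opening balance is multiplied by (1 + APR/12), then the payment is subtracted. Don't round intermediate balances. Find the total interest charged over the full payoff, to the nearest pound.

Monthly rate r = 14.7%/12 = 1.225% = 0.01225.
Payoff takes n = ⌈−ln(1 − rB₀/P)/ln(1+r)⌉ = ⌈13.413⌉ = 14 payments; the last is £62.20.
Total paid = 13·£150.00 + £62.20 = £2,012.20.
Total interest = total paid − principal = £2,012.20 − £1,845.00 = £167.20.

£167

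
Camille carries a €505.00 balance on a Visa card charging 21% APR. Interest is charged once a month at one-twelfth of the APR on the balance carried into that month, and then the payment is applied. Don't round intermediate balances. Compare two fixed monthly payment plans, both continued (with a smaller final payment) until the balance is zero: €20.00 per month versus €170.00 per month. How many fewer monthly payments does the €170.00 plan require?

30 fewer payments

Monthly rate r = 21%/12 = 1.75% = 0.0175.
At €20.00/mo: n = ⌈−ln(1 − rB₀/P)/ln(1+r)⌉ = 34 payments (last €12.34); total interest = total paid − €505.00 = €167.34.
At €170.00/mo: 4 payments (last €13.23); total interest €18.23.
Payments saved = 34 − 4 = 30.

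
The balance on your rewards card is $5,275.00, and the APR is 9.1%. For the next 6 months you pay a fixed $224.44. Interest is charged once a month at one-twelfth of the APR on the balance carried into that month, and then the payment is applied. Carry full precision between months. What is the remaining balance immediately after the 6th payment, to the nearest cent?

Monthly rate r = 9.1%/12 = 0.758333% = 0.00758333.
Each month: B ← B·(1+r) − $224.44.
Month 1: interest $40.00; balance after payment $5,090.56.
Month 2: interest $38.60; balance after payment $4,904.73.
Month 3: interest $37.19; balance after payment $4,717.48.
Month 4: interest $35.77; balance after payment $4,528.81.
Month 5: interest $34.34; balance after payment $4,338.72.
Month 6: interest $32.90; balance after payment $4,147.18.

$4,147.18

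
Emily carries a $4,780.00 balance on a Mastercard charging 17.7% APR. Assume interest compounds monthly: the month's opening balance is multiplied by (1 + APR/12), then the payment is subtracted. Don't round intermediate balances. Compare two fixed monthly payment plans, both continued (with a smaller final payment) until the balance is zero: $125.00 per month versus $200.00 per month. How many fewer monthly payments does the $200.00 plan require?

Monthly rate r = 17.7%/12 = 1.475% = 0.01475.
At $125.00/mo: n = ⌈−ln(1 − rB₀/P)/ln(1+r)⌉ = 57 payments (last $87.59); total interest = total paid − $4,780.00 = $2,307.59.
At $200.00/mo: 30 payments (last $137.58); total interest $1,157.58.
Payments saved = 57 − 30 = 27.

27 fewer payments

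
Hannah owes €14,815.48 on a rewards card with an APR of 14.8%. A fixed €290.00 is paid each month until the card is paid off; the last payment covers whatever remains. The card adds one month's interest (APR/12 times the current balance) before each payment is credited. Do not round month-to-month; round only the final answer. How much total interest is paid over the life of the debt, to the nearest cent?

Monthly rate r = 14.8%/12 = 1.23333% = 0.0123333.
Payoff takes n = ⌈−ln(1 − rB₀/P)/ln(1+r)⌉ = ⌈81.130⌉ = 82 payments; the last is €37.79.
Total paid = 81·€290.00 + €37.79 = €23,527.79.
Total interest = total paid − principal = €23,527.79 − €14,815.48 = €8,712.31.

€8,712.31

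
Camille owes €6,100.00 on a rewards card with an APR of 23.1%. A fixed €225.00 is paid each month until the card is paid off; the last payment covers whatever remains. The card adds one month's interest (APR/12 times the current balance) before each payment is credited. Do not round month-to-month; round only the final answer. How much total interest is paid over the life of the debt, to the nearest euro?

€2,608

Monthly rate r = 23.1%/12 = 1.925% = 0.01925.
Payoff takes n = ⌈−ln(1 − rB₀/P)/ln(1+r)⌉ = ⌈38.701⌉ = 39 payments; the last is €158.15.
Total paid = 38·€225.00 + €158.15 = €8,708.15.
Total interest = total paid − principal = €8,708.15 − €6,100.00 = €2,608.15.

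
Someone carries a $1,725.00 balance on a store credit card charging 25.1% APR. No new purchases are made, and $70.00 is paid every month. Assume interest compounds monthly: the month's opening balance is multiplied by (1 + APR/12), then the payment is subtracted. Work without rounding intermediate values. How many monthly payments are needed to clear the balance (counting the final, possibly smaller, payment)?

Monthly rate r = 25.1%/12 = 2.09167% = 0.0209167.
Recurrence: B ← B·(1+r) − $70.00.
Month 1: interest $36.08; balance after payment $1,691.08.
Month 2: interest $35.37; balance after payment $1,656.45.
Closed form: n = −ln(1 − rB₀/P)/ln(1+r) = −ln(0.48455)/ln(1.02092) ≈ 35.000, so the balance reaches zero during payment 35.

35 months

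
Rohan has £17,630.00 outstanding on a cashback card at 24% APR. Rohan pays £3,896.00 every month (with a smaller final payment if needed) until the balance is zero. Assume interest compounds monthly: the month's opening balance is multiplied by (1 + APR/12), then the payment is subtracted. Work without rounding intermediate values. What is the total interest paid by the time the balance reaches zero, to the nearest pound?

£1,040

Monthly rate r = 24%/12 = 2% = 0.02.
Payoff takes n = ⌈−ln(1 − rB₀/P)/ln(1+r)⌉ = ⌈4.790⌉ = 5 payments; the last is £3,086.00.
Total paid = 4·£3,896.00 + £3,086.00 = £18,670.00.
Total interest = total paid − principal = £18,670.00 − £17,630.00 = £1,040.00.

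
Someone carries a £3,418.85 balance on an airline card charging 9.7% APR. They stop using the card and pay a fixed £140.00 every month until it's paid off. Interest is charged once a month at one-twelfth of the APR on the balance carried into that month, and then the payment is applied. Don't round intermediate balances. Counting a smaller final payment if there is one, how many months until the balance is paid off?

28 months

Monthly rate r = 9.7%/12 = 0.808333% = 0.00808333.
Recurrence: B ← B·(1+r) − £140.00.
Month 1: interest £27.64; balance after payment £3,306.49.
Month 2: interest £26.73; balance after payment £3,193.21.
Closed form: n = −ln(1 − rB₀/P)/ln(1+r) = −ln(0.8026)/ln(1.00808) ≈ 27.313, so the balance reaches zero during payment 28.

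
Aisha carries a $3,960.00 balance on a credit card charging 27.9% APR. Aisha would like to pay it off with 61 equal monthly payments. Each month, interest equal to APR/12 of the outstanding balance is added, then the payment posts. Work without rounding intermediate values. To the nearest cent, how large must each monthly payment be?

Monthly rate r = 27.9%/12 = 2.325% = 0.02325.
Level-payment amortization: P = B₀·r / (1 − (1+r)^(−n)) = 3960.00·0.02325 / (1 − 1.02325^(−61)).
Denominator 1 − (1+r)^(−61) = 0.753899187.
P = 92.07 / 0.753899187 ≈ 122.13.

$122.13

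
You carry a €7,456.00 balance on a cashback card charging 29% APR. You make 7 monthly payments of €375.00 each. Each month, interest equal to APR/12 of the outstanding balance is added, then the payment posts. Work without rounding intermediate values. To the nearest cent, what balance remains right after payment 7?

Monthly rate r = 29%/12 = 2.41667% = 0.0241667.
Each month: B ← B·(1+r) − €375.00.
Month 1: interest €180.19; balance after payment €7,261.19.
Month 2: interest €175.48; balance after payment €7,061.67.
Month 3: interest €170.66; balance after payment €6,857.32.
Month 4: interest €165.72; balance after payment €6,648.04.
Month 5: interest €160.66; balance after payment €6,433.70.
Month 6: interest €155.48; balance after payment €6,214.18.
Month 7: interest €150.18; balance after payment €5,989.36.

€5,989.36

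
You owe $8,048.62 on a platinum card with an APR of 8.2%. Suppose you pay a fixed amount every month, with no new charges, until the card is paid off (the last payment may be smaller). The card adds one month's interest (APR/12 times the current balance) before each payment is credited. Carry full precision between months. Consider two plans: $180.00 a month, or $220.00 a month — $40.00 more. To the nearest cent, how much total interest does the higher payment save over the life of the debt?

$344.44

Monthly rate r = 8.2%/12 = 0.683333% = 0.00683333.
At $180.00/mo: n = ⌈−ln(1 − rB₀/P)/ln(1+r)⌉ = 54 payments (last $97.93); total interest = total paid − $8,048.62 = $1,589.31.
At $220.00/mo: 43 payments (last $53.49); total interest $1,244.87.
Interest saved = $1,589.31 − $1,244.87 = $344.44.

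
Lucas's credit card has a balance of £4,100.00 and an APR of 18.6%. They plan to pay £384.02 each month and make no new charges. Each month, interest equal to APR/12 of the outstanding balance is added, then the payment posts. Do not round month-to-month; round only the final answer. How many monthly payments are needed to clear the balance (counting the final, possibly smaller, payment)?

12 months

Monthly rate r = 18.6%/12 = 1.55% = 0.0155.
Recurrence: B ← B·(1+r) − £384.02.
Month 1: interest £63.55; balance after payment £3,779.53.
Month 2: interest £58.58; balance after payment £3,454.09.
Closed form: n = −ln(1 − rB₀/P)/ln(1+r) = −ln(0.83451)/ln(1.0155) ≈ 11.762, so the balance reaches zero during payment 12.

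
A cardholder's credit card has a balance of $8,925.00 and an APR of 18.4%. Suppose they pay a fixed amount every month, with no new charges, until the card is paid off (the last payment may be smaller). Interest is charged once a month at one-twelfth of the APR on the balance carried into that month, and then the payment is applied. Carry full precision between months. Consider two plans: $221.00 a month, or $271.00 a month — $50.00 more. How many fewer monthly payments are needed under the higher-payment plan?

Monthly rate r = 18.4%/12 = 1.53333% = 0.0153333.
At $221.00/mo: n = ⌈−ln(1 − rB₀/P)/ln(1+r)⌉ = 64 payments (last $100.52); total interest = total paid − $8,925.00 = $5,098.52.
At $271.00/mo: 47 payments (last $56.97); total interest $3,597.97.
Payments saved = 64 − 47 = 17.

17 fewer payments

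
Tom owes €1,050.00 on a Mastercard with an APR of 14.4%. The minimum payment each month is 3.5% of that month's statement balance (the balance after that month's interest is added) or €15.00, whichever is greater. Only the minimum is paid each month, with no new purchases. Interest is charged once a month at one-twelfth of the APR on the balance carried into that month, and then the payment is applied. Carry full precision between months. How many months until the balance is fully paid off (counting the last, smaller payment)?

73 months

Monthly rate r = 14.4%/12 = 1.2% = 0.012.
While 3.5% of the post-interest balance exceeds €15.00, each month B ← (B·(1+r))·(1 − 0.035), i.e. B shrinks by the factor (1+r)·0.965 = 0.97658.
This holds for months 1–39. Entering month 40 the balance is €416.67; 3.5% of the post-interest balance is now below €15.00, so the flat €15.00 minimum applies from here.
From month 40 a fixed €15.00 at rate r clears €416.67 in 34 more payments. Total: 39 + 34 = 73 months.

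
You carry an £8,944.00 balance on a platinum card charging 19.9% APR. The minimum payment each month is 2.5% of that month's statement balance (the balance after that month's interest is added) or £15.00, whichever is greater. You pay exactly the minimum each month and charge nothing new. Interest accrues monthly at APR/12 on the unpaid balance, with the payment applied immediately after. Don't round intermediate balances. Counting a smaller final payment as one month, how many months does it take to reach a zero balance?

Monthly rate r = 19.9%/12 = 1.65833% = 0.0165833.
While 2.5% of the post-interest balance exceeds £15.00, each month B ← (B·(1+r))·(1 − 0.025), i.e. B shrinks by the factor (1+r)·0.975 = 0.99117.
This holds for months 1–307. Entering month 308 the balance is £587.28; 2.5% of the post-interest balance is now below £15.00, so the flat £15.00 minimum applies from here.
From month 308 a fixed £15.00 at rate r clears £587.28 in 64 more payments. Total: 307 + 64 = 371 months.

371 months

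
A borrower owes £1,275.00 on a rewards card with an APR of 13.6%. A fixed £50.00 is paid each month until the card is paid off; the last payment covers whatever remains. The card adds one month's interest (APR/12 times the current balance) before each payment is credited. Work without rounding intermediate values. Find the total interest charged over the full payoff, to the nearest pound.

Monthly rate r = 13.6%/12 = 1.13333% = 0.0113333.
Payoff takes n = ⌈−ln(1 − rB₀/P)/ln(1+r)⌉ = ⌈30.266⌉ = 31 payments; the last is £13.34.
Total paid = 30·£50.00 + £13.34 = £1,513.34.
Total interest = total paid − principal = £1,513.34 − £1,275.00 = £238.34.

£238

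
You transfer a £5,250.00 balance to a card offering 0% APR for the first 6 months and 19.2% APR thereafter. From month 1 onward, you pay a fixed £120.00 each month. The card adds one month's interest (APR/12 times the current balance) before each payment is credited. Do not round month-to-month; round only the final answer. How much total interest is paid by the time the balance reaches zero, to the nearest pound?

£2,473

Promo months 1–6 at r₀ = 0%/12 = 0; months 7+ at r₁ = 19.2%/12 = 0.016.
After month 6 (no interest yet): B = £5,250.00 − 6·£120.00 = £4,530.00.
Then at r₁ with £120.00/mo: n₂ = −ln(1 − r₁·B/P)/ln(1+r₁) ≈ 58.36 → 59 more payments.
Total paid = 64·£120.00 + £43.21 = £7,723.21; interest = £7,723.21 − £5,250.00 = £2,473.21.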